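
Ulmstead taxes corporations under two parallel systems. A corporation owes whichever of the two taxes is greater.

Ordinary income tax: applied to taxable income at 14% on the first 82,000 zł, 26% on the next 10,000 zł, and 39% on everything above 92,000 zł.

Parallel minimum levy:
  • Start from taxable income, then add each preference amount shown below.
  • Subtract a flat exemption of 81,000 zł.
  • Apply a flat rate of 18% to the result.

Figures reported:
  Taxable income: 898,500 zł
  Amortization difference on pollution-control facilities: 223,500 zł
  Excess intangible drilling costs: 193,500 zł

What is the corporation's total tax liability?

Parallel minimum levy:
  Adjusted income: 898,500 zł + 223,500 zł + 193,500 zł = 1,315,500 zł
  Less exemption 81,000 zł → base 1,234,500 zł
  1,234,500 zł × 18% = 222,210 zł

Ordinary income tax:
  82,000 zł × 14% = 11,480 zł
  10,000 zł × 26% = 2,600 zł
  806,500 zł × 39% = 314,535 zł
  → 328,615 zł

328,615 zł > 222,210 zł, so the ordinary income tax governs.

328,615 zł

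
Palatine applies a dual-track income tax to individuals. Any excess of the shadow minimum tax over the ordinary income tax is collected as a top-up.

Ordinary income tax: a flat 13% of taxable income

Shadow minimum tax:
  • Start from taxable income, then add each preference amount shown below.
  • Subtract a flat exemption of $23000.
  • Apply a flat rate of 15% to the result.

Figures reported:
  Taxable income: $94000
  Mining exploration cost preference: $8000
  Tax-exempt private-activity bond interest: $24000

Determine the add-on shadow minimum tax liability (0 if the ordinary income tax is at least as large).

$3230

Ordinary income tax:
  $94000 × 13% = $12220

Shadow minimum tax:
  Adjusted income: $94000 + $8000 + $24000 = $126000
  Less exemption $23000 → base $103000
  $103000 × 15% = $15450

Excess of shadow minimum tax over ordinary income tax: $15450 − $12220 = $3230.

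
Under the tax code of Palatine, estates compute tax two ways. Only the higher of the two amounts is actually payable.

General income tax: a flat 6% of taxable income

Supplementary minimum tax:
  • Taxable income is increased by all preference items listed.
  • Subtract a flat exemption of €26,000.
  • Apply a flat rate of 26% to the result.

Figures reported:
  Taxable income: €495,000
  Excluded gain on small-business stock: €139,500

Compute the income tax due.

€158,210

Supplementary minimum tax:
  Adjusted income: €495,000 + €139,500 = €634,500
  Less exemption €26,000 → base €608,500
  €608,500 × 26% = €158,210

General income tax:
  €495,000 × 6% = €29,700

€158,210 > €29,700, so the supplementary minimum tax is the binding amount.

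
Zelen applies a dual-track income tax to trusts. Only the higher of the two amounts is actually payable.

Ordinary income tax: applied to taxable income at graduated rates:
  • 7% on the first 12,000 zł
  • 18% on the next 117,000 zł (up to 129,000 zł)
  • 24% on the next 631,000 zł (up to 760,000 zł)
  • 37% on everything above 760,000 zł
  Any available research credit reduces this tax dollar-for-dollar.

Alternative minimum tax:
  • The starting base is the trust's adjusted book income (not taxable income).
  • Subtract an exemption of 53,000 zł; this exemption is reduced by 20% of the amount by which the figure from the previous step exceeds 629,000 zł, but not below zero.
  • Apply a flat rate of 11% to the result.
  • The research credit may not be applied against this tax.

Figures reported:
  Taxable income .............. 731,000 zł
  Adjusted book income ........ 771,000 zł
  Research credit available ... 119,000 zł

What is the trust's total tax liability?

Alternative minimum tax:
  Base (adjusted book income): 771,000 zł
  Exemption: 53,000 zł − 20% × (771,000 zł − 629,000 zł) = 53,000 zł − 28,400 zł = 24,600 zł
  Base: 771,000 zł − 24,600 zł = 746,400 zł
  746,400 zł × 11% = 82,104 zł

Ordinary income tax:
  12,000 zł × 7% = 840 zł
  117,000 zł × 18% = 21,060 zł
  602,000 zł × 24% = 144,480 zł
  → 166,380 zł
  Less research credit 119,000 zł → 47,380 zł

82,104 zł > 47,380 zł, so the alternative minimum tax is the binding amount.

82,104 zł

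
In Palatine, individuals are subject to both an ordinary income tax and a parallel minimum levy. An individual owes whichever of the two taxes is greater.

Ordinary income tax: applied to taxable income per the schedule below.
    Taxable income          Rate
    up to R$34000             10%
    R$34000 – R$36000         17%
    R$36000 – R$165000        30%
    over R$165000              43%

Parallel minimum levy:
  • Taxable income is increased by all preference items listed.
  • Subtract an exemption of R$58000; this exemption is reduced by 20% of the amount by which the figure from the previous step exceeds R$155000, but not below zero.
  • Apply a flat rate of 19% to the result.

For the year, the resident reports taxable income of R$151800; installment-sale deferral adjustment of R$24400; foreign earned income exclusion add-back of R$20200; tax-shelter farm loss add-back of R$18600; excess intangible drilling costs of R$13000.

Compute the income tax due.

R$38480

Parallel minimum levy:
  Adjusted income: R$151800 + R$24400 + R$20200 + R$18600 + R$13000 = R$228000
  Exemption: R$58000 − 20% × (R$228000 − R$155000) = R$58000 − R$14600 = R$43400
  Base: R$228000 − R$43400 = R$184600
  R$184600 × 19% = R$35074

Ordinary income tax:
  R$34000 × 10% = R$3400
  R$2000 × 17% = R$340
  R$115800 × 30% = R$34740
  → R$38480

R$38480 > R$35074, so the ordinary income tax governs.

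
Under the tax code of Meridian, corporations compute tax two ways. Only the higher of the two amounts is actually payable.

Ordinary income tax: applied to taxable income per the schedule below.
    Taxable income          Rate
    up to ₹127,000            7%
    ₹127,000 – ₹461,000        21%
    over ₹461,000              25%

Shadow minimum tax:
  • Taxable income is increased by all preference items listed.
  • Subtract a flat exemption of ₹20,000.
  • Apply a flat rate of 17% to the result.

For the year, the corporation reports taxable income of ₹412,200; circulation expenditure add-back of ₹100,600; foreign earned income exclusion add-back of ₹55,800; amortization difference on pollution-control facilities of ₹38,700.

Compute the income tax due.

₹99,841

Ordinary income tax:
  ₹127,000 × 7% = ₹8,890
  ₹285,200 × 21% = ₹59,892
  → ₹68,782

Shadow minimum tax:
  Adjusted income: ₹412,200 + ₹100,600 + ₹55,800 + ₹38,700 = ₹607,300
  Less exemption ₹20,000 → base ₹587,300
  ₹587,300 × 17% = ₹99,841

₹99,841 > ₹68,782, so the shadow minimum tax is the binding amount.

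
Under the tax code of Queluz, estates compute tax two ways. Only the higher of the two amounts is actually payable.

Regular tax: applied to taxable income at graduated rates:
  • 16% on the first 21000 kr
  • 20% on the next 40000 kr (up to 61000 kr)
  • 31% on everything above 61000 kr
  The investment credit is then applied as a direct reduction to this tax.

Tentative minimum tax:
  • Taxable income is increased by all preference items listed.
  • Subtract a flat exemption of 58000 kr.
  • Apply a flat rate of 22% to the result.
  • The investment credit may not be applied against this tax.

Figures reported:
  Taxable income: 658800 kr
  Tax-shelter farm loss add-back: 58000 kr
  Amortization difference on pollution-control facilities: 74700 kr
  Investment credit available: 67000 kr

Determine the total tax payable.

161370 kr

Tentative minimum tax:
  Adjusted income: 658800 kr + 58000 kr + 74700 kr = 791500 kr
  Less exemption 58000 kr → base 733500 kr
  733500 kr × 22% = 161370 kr

Regular tax:
  21000 kr × 16% = 3360 kr
  40000 kr × 20% = 8000 kr
  597800 kr × 31% = 185318 kr
  → 196678 kr
  Less investment credit 67000 kr → 129678 kr

161370 kr > 129678 kr, so the tentative minimum tax is the binding amount.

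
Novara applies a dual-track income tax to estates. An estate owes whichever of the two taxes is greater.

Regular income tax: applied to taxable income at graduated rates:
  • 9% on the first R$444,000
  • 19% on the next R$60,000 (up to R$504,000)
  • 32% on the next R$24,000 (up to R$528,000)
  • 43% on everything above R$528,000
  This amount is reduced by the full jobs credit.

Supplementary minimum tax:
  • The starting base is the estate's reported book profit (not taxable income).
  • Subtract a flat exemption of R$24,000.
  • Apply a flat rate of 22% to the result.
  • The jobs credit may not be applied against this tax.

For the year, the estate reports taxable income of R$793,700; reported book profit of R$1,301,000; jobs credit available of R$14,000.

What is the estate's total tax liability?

R$280,940

Supplementary minimum tax:
  Base (reported book profit): R$1,301,000
  Less exemption R$24,000 → base R$1,277,000
  R$1,277,000 × 22% = R$280,940

Regular income tax:
  R$444,000 × 9% = R$39,960
  R$60,000 × 19% = R$11,400
  R$24,000 × 32% = R$7,680
  R$265,700 × 43% = R$114,251
  → R$173,291
  Less jobs credit R$14,000 → R$159,291

R$280,940 > R$159,291, so the supplementary minimum tax is the binding amount.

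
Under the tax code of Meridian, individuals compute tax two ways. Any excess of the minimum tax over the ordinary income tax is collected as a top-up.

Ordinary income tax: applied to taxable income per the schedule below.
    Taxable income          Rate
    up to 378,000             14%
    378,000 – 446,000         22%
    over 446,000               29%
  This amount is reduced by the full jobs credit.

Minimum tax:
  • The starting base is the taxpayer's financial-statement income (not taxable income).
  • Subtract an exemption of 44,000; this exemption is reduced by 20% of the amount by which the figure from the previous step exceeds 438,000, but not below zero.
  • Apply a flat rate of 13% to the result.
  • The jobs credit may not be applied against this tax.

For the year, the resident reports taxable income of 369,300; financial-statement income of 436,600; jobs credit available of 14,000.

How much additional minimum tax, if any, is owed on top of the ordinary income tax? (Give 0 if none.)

13,336

Ordinary income tax:
  369,300 × 14% = 51,702
  Less jobs credit 14,000 → 37,702

Minimum tax:
  Base (financial-statement income): 436,600
  Exemption: 436,600 ≤ 438,000, so full 44,000 applies
  Base: 436,600 − 44,000 = 392,600
  392,600 × 13% = 51,038

Excess of minimum tax over ordinary income tax: 51,038 − 37,702 = 13,336.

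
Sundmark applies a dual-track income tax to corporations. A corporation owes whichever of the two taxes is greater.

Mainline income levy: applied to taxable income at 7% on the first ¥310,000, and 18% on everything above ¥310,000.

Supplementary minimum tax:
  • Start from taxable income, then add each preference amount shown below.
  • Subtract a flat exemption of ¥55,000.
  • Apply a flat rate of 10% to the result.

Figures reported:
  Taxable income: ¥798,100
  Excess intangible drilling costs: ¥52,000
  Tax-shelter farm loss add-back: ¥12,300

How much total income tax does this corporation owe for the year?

Supplementary minimum tax:
  Adjusted income: ¥798,100 + ¥52,000 + ¥12,300 = ¥862,400
  Less exemption ¥55,000 → base ¥807,400
  ¥807,400 × 10% = ¥80,740

Mainline income levy:
  ¥310,000 × 7% = ¥21,700
  ¥488,100 × 18% = ¥87,858
  → ¥109,558

¥109,558 > ¥80,740, so the mainline income levy governs.

¥109,558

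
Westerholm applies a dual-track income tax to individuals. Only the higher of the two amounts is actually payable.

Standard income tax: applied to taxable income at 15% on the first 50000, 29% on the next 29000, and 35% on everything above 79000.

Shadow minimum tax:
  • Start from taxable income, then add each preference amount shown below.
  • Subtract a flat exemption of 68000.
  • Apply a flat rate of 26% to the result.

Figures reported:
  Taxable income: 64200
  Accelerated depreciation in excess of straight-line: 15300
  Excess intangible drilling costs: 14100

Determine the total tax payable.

11618

Shadow minimum tax:
  Adjusted income: 64200 + 15300 + 14100 = 93600
  Less exemption 68000 → base 25600
  25600 × 26% = 6656

Standard income tax:
  50000 × 15% = 7500
  14200 × 29% = 4118
  → 11618

11618 > 6656, so the standard income tax governs.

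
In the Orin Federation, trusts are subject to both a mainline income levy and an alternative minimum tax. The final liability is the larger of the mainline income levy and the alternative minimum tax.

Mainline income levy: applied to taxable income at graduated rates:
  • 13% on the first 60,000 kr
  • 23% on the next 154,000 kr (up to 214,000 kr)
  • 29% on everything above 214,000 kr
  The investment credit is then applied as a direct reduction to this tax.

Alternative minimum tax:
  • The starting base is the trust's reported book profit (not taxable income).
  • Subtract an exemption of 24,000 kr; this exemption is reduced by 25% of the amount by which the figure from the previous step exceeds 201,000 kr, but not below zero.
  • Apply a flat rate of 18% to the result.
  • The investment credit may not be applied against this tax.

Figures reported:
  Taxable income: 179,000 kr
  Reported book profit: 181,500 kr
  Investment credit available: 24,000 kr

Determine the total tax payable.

Mainline income levy:
  60,000 kr × 13% = 7,800 kr
  119,000 kr × 23% = 27,370 kr
  → 35,170 kr
  Less investment credit 24,000 kr → 11,170 kr

Alternative minimum tax:
  Base (reported book profit): 181,500 kr
  Exemption: 181,500 kr ≤ 201,000 kr, so full 24,000 kr applies
  Base: 181,500 kr − 24,000 kr = 157,500 kr
  157,500 kr × 18% = 28,350 kr

28,350 kr > 11,170 kr, so the alternative minimum tax is the binding amount.

28,350 kr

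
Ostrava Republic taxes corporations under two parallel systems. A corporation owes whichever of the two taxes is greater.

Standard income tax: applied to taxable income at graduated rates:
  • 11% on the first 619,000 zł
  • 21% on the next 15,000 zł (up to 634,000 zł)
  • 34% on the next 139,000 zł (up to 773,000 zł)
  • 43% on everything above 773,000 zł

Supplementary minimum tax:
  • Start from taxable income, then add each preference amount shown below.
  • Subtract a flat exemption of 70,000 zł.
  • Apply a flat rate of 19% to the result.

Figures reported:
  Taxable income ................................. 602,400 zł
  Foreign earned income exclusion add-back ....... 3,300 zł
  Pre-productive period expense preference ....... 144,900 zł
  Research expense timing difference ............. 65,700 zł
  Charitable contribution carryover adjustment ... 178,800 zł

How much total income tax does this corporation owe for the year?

Supplementary minimum tax:
  Adjusted income: 602,400 zł + 3,300 zł + 144,900 zł + 65,700 zł + 178,800 zł = 995,100 zł
  Less exemption 70,000 zł → base 925,100 zł
  925,100 zł × 19% = 175,769 zł

Standard income tax:
  602,400 zł × 11% = 66,264 zł

175,769 zł > 66,264 zł, so the supplementary minimum tax is the binding amount.

175,769 zł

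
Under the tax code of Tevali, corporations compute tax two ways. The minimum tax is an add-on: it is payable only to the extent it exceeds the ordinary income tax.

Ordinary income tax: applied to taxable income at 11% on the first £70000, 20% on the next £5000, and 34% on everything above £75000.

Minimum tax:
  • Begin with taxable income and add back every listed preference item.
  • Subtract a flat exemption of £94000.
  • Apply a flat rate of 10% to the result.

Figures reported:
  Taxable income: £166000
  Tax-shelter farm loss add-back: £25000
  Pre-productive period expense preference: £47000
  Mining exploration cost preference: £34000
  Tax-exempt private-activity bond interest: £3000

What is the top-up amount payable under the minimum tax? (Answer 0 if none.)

£0

Minimum tax:
  Adjusted income: £166000 + £25000 + £47000 + £34000 + £3000 = £275000
  Less exemption £94000 → base £181000
  £181000 × 10% = £18100

Ordinary income tax:
  £70000 × 11% = £7700
  £5000 × 20% = £1000
  £91000 × 34% = £30940
  → £39640

£18100 ≤ £39640, so no add-on is due.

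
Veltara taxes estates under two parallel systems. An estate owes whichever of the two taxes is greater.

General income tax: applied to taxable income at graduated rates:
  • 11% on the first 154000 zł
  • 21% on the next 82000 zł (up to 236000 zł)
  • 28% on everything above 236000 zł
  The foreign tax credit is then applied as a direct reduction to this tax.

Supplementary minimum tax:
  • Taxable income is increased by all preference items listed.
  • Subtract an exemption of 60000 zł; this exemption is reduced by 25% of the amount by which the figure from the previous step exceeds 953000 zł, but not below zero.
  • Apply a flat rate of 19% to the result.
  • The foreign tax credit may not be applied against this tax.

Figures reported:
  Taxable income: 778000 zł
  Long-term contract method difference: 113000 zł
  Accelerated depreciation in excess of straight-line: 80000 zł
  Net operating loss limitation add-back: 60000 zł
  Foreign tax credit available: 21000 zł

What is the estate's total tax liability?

General income tax:
  154000 zł × 11% = 16940 zł
  82000 zł × 21% = 17220 zł
  542000 zł × 28% = 151760 zł
  → 185920 zł
  Less foreign tax credit 21000 zł → 164920 zł

Supplementary minimum tax:
  Adjusted income: 778000 zł + 113000 zł + 80000 zł + 60000 zł = 1031000 zł
  Exemption: 60000 zł − 25% × (1031000 zł − 953000 zł) = 60000 zł − 19500 zł = 40500 zł
  Base: 1031000 zł − 40500 zł = 990500 zł
  990500 zł × 19% = 188195 zł

188195 zł > 164920 zł, so the supplementary minimum tax is the binding amount.

188195 zł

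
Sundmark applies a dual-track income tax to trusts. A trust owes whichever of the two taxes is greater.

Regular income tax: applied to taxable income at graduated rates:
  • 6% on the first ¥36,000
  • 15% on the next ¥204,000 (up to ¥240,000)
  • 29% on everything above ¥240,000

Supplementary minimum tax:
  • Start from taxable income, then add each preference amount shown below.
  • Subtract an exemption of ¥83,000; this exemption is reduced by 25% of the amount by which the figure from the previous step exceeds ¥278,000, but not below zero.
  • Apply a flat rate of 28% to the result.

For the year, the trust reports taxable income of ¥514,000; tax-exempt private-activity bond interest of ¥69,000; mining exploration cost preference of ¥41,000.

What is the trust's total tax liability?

Supplementary minimum tax:
  Adjusted income: ¥514,000 + ¥69,000 + ¥41,000 = ¥624,000
  Exemption: 25% × (¥624,000 − ¥278,000) = ¥86,500 ≥ ¥83,000, so the exemption is fully phased out
  Base: ¥624,000 − ¥0 = ¥624,000
  ¥624,000 × 28% = ¥174,720

Regular income tax:
  ¥36,000 × 6% = ¥2,160
  ¥204,000 × 15% = ¥30,600
  ¥274,000 × 29% = ¥79,460
  → ¥112,220

¥174,720 > ¥112,220, so the supplementary minimum tax is the binding amount.

¥174,720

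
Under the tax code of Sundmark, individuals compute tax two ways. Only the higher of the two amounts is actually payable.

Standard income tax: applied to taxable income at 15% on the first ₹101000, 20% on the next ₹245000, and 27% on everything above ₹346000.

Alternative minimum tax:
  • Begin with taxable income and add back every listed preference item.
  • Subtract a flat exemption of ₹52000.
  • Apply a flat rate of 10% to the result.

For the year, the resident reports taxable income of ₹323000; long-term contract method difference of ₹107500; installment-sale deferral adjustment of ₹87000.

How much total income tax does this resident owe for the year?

₹59550

Standard income tax:
  ₹101000 × 15% = ₹15150
  ₹222000 × 20% = ₹44400
  → ₹59550

Alternative minimum tax:
  Adjusted income: ₹323000 + ₹107500 + ₹87000 = ₹517500
  Less exemption ₹52000 → base ₹465500
  ₹465500 × 10% = ₹46550

₹59550 > ₹46550, so the standard income tax governs.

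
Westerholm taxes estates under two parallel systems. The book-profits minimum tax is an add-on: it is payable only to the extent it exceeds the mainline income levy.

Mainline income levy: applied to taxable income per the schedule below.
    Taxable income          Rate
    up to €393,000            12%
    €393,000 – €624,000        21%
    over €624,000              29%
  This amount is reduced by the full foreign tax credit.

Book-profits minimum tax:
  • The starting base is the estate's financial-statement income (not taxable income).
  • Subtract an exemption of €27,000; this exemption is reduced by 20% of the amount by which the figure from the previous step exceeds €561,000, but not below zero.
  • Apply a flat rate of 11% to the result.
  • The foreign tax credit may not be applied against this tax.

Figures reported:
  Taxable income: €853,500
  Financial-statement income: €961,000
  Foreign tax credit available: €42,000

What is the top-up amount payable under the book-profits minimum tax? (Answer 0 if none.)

€0

Book-profits minimum tax:
  Base (financial-statement income): €961,000
  Exemption: 20% × (€961,000 − €561,000) = €80,000 ≥ €27,000, so the exemption is fully phased out
  Base: €961,000 − €0 = €961,000
  €961,000 × 11% = €105,710

Mainline income levy:
  €393,000 × 12% = €47,160
  €231,000 × 21% = €48,510
  €229,500 × 29% = €66,555
  → €162,225
  Less foreign tax credit €42,000 → €120,225

€105,710 ≤ €120,225, so no add-on is due.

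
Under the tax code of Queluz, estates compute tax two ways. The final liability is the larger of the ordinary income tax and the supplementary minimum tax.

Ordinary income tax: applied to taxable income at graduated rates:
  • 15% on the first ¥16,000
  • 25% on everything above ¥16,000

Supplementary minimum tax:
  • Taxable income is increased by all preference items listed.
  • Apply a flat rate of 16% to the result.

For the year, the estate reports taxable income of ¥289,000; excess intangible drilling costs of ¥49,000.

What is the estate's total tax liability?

Supplementary minimum tax:
  Adjusted income: ¥289,000 + ¥49,000 = ¥338,000
  ¥338,000 × 16% = ¥54,080

Ordinary income tax:
  ¥16,000 × 15% = ¥2,400
  ¥273,000 × 25% = ¥68,250
  → ¥70,650

¥70,650 > ¥54,080, so the ordinary income tax governs.

¥70,650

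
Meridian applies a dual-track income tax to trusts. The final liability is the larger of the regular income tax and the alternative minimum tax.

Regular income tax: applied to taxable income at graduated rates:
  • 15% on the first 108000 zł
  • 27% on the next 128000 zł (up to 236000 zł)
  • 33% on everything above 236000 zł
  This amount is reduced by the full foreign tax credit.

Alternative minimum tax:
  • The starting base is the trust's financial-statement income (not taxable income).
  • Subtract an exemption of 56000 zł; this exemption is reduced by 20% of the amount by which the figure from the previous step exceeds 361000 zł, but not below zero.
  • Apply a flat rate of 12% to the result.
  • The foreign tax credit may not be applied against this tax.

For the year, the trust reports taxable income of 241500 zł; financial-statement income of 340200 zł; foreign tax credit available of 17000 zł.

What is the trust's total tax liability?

Alternative minimum tax:
  Base (financial-statement income): 340200 zł
  Exemption: 340200 zł ≤ 361000 zł, so full 56000 zł applies
  Base: 340200 zł − 56000 zł = 284200 zł
  284200 zł × 12% = 34104 zł

Regular income tax:
  108000 zł × 15% = 16200 zł
  128000 zł × 27% = 34560 zł
  5500 zł × 33% = 1815 zł
  → 52575 zł
  Less foreign tax credit 17000 zł → 35575 zł

35575 zł > 34104 zł, so the regular income tax governs.

35575 zł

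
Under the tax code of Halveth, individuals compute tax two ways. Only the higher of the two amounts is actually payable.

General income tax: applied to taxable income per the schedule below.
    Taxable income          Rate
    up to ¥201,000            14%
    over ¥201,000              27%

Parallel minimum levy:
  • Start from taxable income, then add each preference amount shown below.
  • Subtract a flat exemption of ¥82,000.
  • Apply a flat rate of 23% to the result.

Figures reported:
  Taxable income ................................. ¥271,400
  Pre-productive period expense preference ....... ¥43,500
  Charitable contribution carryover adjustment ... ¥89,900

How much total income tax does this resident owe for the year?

Parallel minimum levy:
  Adjusted income: ¥271,400 + ¥43,500 + ¥89,900 = ¥404,800
  Less exemption ¥82,000 → base ¥322,800
  ¥322,800 × 23% = ¥74,244

General income tax:
  ¥201,000 × 14% = ¥28,140
  ¥70,400 × 27% = ¥19,008
  → ¥47,148

¥74,244 > ¥47,148, so the parallel minimum levy is the binding amount.

¥74,244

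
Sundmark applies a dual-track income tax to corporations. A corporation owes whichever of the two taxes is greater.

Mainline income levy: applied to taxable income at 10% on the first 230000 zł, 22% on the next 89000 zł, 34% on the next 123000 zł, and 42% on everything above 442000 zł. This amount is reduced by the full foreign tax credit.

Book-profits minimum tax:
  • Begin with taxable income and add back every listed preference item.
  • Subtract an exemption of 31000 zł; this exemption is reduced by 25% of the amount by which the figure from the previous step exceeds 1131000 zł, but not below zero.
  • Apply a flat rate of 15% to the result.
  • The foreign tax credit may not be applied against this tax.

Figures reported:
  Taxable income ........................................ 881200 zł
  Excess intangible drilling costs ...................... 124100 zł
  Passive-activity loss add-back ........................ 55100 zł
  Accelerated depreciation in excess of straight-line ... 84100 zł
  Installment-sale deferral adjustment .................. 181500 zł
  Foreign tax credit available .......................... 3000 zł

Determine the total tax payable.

265864 zł

Mainline income levy:
  230000 zł × 10% = 23000 zł
  89000 zł × 22% = 19580 zł
  123000 zł × 34% = 41820 zł
  439200 zł × 42% = 184464 zł
  → 268864 zł
  Less foreign tax credit 3000 zł → 265864 zł

Book-profits minimum tax:
  Adjusted income: 881200 zł + 124100 zł + 55100 zł + 84100 zł + 181500 zł = 1326000 zł
  Exemption: 25% × (1326000 zł − 1131000 zł) = 48750 zł ≥ 31000 zł, so the exemption is fully phased out
  Base: 1326000 zł − 0 zł = 1326000 zł
  1326000 zł × 15% = 198900 zł

265864 zł > 198900 zł, so the mainline income levy governs.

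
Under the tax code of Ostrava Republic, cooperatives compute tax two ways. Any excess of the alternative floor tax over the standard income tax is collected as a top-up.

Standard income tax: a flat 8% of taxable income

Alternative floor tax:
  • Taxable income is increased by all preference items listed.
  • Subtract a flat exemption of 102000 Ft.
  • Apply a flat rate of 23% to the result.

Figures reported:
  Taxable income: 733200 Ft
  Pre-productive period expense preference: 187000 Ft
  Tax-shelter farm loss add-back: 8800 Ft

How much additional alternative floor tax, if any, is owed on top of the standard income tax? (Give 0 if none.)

Standard income tax:
  733200 Ft × 8% = 58656 Ft

Alternative floor tax:
  Adjusted income: 733200 Ft + 187000 Ft + 8800 Ft = 929000 Ft
  Less exemption 102000 Ft → base 827000 Ft
  827000 Ft × 23% = 190210 Ft

Excess of alternative floor tax over standard income tax: 190210 Ft − 58656 Ft = 131554 Ft.

131554 Ft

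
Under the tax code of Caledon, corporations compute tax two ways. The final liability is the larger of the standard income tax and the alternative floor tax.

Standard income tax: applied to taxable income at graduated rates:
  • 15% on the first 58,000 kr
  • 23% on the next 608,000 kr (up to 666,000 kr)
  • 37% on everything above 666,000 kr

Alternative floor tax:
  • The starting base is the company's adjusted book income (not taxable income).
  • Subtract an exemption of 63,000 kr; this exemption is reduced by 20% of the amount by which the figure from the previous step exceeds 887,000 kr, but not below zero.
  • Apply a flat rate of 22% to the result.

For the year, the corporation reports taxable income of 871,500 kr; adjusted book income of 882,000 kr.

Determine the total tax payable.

224,575 kr

Standard income tax:
  58,000 kr × 15% = 8,700 kr
  608,000 kr × 23% = 139,840 kr
  205,500 kr × 37% = 76,035 kr
  → 224,575 kr

Alternative floor tax:
  Base (adjusted book income): 882,000 kr
  Exemption: 882,000 kr ≤ 887,000 kr, so full 63,000 kr applies
  Base: 882,000 kr − 63,000 kr = 819,000 kr
  819,000 kr × 22% = 180,180 kr

224,575 kr > 180,180 kr, so the standard income tax governs.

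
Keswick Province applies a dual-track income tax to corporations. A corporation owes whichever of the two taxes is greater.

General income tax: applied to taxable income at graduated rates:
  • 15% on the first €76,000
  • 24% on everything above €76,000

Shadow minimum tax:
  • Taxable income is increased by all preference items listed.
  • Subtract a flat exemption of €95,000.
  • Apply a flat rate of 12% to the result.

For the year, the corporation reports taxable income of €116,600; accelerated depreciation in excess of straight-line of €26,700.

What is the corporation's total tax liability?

General income tax:
  €76,000 × 15% = €11,400
  €40,600 × 24% = €9,744
  → €21,144

Shadow minimum tax:
  Adjusted income: €116,600 + €26,700 = €143,300
  Less exemption €95,000 → base €48,300
  €48,300 × 12% = €5,796

€21,144 > €5,796, so the general income tax governs.

€21,144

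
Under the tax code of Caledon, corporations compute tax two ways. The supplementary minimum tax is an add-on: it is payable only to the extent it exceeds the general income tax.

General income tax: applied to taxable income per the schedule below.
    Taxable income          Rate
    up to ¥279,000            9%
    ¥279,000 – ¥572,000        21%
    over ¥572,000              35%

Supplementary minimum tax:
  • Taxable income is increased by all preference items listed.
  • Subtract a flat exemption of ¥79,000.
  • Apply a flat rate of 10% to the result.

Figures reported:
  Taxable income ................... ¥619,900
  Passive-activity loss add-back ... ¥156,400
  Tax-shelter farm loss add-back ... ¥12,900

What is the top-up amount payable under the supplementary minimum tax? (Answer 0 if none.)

General income tax:
  ¥279,000 × 9% = ¥25,110
  ¥293,000 × 21% = ¥61,530
  ¥47,900 × 35% = ¥16,765
  → ¥103,405

Supplementary minimum tax:
  Adjusted income: ¥619,900 + ¥156,400 + ¥12,900 = ¥789,200
  Less exemption ¥79,000 → base ¥710,200
  ¥710,200 × 10% = ¥71,020

¥71,020 ≤ ¥103,405, so no add-on is due.

¥0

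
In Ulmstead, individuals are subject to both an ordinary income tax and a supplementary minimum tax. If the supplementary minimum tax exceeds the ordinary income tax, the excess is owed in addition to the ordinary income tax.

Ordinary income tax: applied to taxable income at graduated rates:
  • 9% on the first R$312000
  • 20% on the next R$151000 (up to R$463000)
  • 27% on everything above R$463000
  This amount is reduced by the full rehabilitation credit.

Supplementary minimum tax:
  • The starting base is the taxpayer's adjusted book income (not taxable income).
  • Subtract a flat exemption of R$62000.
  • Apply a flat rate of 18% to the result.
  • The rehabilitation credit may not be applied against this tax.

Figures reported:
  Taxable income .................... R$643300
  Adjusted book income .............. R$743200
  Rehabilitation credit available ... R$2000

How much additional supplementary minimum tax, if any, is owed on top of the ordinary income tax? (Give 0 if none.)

Ordinary income tax:
  R$312000 × 9% = R$28080
  R$151000 × 20% = R$30200
  R$180300 × 27% = R$48681
  → R$106961
  Less rehabilitation credit R$2000 → R$104961

Supplementary minimum tax:
  Base (adjusted book income): R$743200
  Less exemption R$62000 → base R$681200
  R$681200 × 18% = R$122616

Excess of supplementary minimum tax over ordinary income tax: R$122616 − R$104961 = R$17655.

R$17655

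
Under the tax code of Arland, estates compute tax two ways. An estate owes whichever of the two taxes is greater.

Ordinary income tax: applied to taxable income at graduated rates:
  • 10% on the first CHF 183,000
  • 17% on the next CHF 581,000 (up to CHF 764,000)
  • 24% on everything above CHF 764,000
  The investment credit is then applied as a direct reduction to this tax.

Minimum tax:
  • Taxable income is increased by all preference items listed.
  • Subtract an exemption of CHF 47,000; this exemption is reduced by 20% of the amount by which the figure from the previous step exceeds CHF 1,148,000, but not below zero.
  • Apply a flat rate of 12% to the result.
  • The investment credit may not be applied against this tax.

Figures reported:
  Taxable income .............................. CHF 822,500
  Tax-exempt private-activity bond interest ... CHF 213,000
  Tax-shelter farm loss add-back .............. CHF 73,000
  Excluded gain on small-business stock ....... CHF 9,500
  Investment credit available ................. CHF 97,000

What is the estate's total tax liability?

Minimum tax:
  Adjusted income: CHF 822,500 + CHF 213,000 + CHF 73,000 + CHF 9,500 = CHF 1,118,000
  Exemption: CHF 1,118,000 ≤ CHF 1,148,000, so full CHF 47,000 applies
  Base: CHF 1,118,000 − CHF 47,000 = CHF 1,071,000
  CHF 1,071,000 × 12% = CHF 128,520

Ordinary income tax:
  CHF 183,000 × 10% = CHF 18,300
  CHF 581,000 × 17% = CHF 98,770
  CHF 58,500 × 24% = CHF 14,040
  → CHF 131,110
  Less investment credit CHF 97,000 → CHF 34,110

CHF 128,520 > CHF 34,110, so the minimum tax is the binding amount.

CHF 128,520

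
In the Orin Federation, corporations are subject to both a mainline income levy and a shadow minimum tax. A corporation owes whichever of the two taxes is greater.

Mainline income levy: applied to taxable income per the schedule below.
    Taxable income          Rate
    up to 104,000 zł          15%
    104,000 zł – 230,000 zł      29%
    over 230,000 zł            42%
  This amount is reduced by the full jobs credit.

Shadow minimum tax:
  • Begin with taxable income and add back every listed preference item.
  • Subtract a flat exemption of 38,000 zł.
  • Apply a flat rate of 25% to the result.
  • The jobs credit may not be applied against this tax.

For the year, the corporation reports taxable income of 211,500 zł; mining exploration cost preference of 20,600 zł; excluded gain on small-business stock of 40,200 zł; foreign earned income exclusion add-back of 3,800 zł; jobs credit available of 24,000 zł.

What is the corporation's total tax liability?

Shadow minimum tax:
  Adjusted income: 211,500 zł + 20,600 zł + 40,200 zł + 3,800 zł = 276,100 zł
  Less exemption 38,000 zł → base 238,100 zł
  238,100 zł × 25% = 59,525 zł

Mainline income levy:
  104,000 zł × 15% = 15,600 zł
  107,500 zł × 29% = 31,175 zł
  → 46,775 zł
  Less jobs credit 24,000 zł → 22,775 zł

59,525 zł > 22,775 zł, so the shadow minimum tax is the binding amount.

59,525 zł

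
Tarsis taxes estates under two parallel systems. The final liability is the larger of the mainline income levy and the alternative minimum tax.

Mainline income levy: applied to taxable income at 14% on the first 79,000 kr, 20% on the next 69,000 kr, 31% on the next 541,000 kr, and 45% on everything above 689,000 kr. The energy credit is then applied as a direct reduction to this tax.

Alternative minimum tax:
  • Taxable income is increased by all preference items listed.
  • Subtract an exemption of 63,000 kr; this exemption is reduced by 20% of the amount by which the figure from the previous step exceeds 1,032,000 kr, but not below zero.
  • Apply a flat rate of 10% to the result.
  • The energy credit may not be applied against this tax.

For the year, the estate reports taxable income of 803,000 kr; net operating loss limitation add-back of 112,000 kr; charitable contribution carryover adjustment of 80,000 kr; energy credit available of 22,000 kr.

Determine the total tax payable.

221,870 kr

Mainline income levy:
  79,000 kr × 14% = 11,060 kr
  69,000 kr × 20% = 13,800 kr
  541,000 kr × 31% = 167,710 kr
  114,000 kr × 45% = 51,300 kr
  → 243,870 kr
  Less energy credit 22,000 kr → 221,870 kr

Alternative minimum tax:
  Adjusted income: 803,000 kr + 112,000 kr + 80,000 kr = 995,000 kr
  Exemption: 995,000 kr ≤ 1,032,000 kr, so full 63,000 kr applies
  Base: 995,000 kr − 63,000 kr = 932,000 kr
  932,000 kr × 10% = 93,200 kr

221,870 kr > 93,200 kr, so the mainline income levy governs.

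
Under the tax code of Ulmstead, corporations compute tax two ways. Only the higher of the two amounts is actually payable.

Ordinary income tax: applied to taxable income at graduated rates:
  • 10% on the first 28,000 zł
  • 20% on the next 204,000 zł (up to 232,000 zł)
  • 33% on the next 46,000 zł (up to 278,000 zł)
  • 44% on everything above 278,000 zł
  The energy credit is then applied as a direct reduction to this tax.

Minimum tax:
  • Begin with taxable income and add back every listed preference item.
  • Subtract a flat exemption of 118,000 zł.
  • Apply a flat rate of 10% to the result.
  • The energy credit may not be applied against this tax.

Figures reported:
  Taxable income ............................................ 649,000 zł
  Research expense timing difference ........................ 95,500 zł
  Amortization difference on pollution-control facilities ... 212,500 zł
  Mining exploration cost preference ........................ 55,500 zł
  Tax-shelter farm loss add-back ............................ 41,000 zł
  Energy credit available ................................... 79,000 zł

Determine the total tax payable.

Minimum tax:
  Adjusted income: 649,000 zł + 95,500 zł + 212,500 zł + 55,500 zł + 41,000 zł = 1,053,500 zł
  Less exemption 118,000 zł → base 935,500 zł
  935,500 zł × 10% = 93,550 zł

Ordinary income tax:
  28,000 zł × 10% = 2,800 zł
  204,000 zł × 20% = 40,800 zł
  46,000 zł × 33% = 15,180 zł
  371,000 zł × 44% = 163,240 zł
  → 222,020 zł
  Less energy credit 79,000 zł → 143,020 zł

143,020 zł > 93,550 zł, so the ordinary income tax governs.

143,020 zł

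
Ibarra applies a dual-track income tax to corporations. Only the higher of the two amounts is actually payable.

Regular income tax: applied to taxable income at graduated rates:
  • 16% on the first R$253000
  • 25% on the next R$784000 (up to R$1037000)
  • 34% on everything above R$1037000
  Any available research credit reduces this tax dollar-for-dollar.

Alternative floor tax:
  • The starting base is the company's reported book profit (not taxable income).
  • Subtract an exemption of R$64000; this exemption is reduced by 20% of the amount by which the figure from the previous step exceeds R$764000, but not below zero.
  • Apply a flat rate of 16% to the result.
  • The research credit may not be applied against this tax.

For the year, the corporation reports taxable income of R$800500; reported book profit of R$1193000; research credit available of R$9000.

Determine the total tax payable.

Alternative floor tax:
  Base (reported book profit): R$1193000
  Exemption: 20% × (R$1193000 − R$764000) = R$85800 ≥ R$64000, so the exemption is fully phased out
  Base: R$1193000 − R$0 = R$1193000
  R$1193000 × 16% = R$190880

Regular income tax:
  R$253000 × 16% = R$40480
  R$547500 × 25% = R$136875
  → R$177355
  Less research credit R$9000 → R$168355

R$190880 > R$168355, so the alternative floor tax is the binding amount.

R$190880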